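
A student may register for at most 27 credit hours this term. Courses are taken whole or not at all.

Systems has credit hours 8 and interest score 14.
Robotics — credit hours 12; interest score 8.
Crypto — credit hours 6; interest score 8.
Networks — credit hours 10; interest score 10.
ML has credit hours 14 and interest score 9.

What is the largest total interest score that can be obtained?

Allowing fractional choices, the relaxed optimum would be about 34.0, but courses are indivisible.
Systems + Networks: credit hours 8 + 10 = 18 ≤ 27, interest score 14 + 10 = 24.
Systems + Crypto + Networks: credit hours 8 + 6 + 10 = 24 ≤ 27, interest score 14 + 8 + 10 = 32.
Systems + Robotics + Crypto: credit hours 8 + 12 + 6 = 26 ≤ 27, interest score 14 + 8 + 8 = 30.
Best is Systems, Crypto, and Networks with total interest score 32.

32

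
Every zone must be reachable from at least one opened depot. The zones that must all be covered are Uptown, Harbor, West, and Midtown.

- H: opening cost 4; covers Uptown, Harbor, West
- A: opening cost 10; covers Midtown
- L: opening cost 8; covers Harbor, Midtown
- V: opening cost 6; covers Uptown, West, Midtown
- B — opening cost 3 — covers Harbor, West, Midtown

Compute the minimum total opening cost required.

7

Choose H and B: together they cover Uptown, Harbor, West, Midtown — every zone.
Total opening cost: 4 + 3 = 7.
No cover costs less than 7.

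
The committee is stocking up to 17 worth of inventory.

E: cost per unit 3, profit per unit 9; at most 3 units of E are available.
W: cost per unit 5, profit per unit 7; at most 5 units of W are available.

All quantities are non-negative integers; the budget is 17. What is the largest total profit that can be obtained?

34

3×E and 1×W: cost 14 ≤ 17, profit 3·9 + 1·7 = 34.
2×E and 2×W: cost 16 ≤ 17, profit 2·9 + 2·7 = 32.
Best is 34.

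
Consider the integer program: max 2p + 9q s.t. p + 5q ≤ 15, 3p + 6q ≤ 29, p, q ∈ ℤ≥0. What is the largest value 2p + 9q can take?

28

(p,q)=(5,2) is feasible, giving 28.
(p,q)=(4,2) is feasible, giving 26.
Maximum is 28 at (p,q)=(5,2).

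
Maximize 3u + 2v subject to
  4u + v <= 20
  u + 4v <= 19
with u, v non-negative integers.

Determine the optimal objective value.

The continuous relaxation peaks at (4.07, 3.73) with value 19.67; rounding to a feasible lattice point costs some objective.
(u,v)=(4,3): 4·4+1·3=19≤20, 1·4+4·3=16≤19, objective 18.
(u,v)=(3,4): 4·3+1·4=16≤20, 1·3+4·4=19≤19, objective 17.
No feasible integer point exceeds 18.

18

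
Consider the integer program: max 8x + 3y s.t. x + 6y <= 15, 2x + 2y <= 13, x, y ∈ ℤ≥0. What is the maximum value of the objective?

Relaxing integrality, the LP optimum is 52.00 at (x,y) = (6.5, 0), which is not an integer point.
(x,y)=(6,0): 1·6+6·0=6≤15, 2·6+2·0=12≤13, objective 48.
(x,y)=(5,1): 1·5+6·1=11≤15, 2·5+2·1=12≤13, objective 43.
Maximum is 48 at (x,y)=(6,0).

48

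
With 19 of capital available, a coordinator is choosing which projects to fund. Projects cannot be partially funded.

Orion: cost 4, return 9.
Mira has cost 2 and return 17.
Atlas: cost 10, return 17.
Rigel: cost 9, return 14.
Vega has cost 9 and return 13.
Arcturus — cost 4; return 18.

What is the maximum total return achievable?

58

Allowing fractional choices, the relaxed optimum would be about 59.3, but projects are indivisible.
Orion + Mira + Rigel + Arcturus: cost 4 + 2 + 9 + 4 = 19 ≤ 19, return 9 + 17 + 14 + 18 = 58.
Orion + Mira + Vega + Arcturus: cost 4 + 2 + 9 + 4 = 19 ≤ 19, return 9 + 17 + 13 + 18 = 57.
Best is Orion, Mira, Rigel, and Arcturus with total return 58.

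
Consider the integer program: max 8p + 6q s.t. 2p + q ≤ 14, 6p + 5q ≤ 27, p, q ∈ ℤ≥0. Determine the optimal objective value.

34

(p,q)=(2,3): 2·2+1·3=7≤14, 6·2+5·3=27≤27, objective 34.
(p,q)=(4,0): 2·4+1·0=8≤14, 6·4+5·0=24≤27, objective 32.
Maximum is 34 at (p,q)=(2,3).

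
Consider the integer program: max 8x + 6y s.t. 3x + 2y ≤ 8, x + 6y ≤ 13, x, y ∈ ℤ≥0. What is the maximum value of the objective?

(x,y)=(2,1): 3·2+2·1=8≤8, 1·2+6·1=8≤13, objective 22.
(x,y)=(1,2): 3·1+2·2=7≤8, 1·1+6·2=13≤13, objective 20.
Maximum is 22 at (x,y)=(2,1).

22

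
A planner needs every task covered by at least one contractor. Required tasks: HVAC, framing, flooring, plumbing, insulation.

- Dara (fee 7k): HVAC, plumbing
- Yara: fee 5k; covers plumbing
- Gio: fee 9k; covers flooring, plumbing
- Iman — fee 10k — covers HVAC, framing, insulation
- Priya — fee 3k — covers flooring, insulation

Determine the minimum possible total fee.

Choose Yara, Iman, and Priya: together they cover HVAC, framing, flooring, plumbing, insulation — every task.
Total fee: 5 + 10 + 3 = 18.

18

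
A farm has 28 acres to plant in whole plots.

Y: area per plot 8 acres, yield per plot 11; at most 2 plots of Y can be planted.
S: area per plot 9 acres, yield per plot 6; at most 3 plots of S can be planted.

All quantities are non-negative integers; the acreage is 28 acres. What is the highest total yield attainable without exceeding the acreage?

1×Y and 2×S: area 26 ≤ 28, yield 1·11 + 2·6 = 23.
2×Y and 1×S: area 25 ≤ 28, yield 2·11 + 1·6 = 28.
Best is 28.

28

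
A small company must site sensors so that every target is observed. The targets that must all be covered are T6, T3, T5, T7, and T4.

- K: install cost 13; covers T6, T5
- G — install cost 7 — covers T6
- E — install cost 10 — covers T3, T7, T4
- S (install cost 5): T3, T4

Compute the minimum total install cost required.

This is a weighted set-cover instance.
The greedy cost-per-new-target heuristic would pick S, K, and E for 28, but a cheaper cover exists.
Choose K and E: together they cover T6, T3, T5, T7, T4 — every target.
Total install cost: 13 + 10 = 23.
No cover costs less than 23.

23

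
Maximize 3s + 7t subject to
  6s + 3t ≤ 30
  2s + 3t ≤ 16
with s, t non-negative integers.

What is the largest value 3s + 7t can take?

35

(s,t)=(0,5) is feasible, giving 35.
(s,t)=(1,4) is feasible, giving 31.
Maximum is 35 at (s,t)=(0,5).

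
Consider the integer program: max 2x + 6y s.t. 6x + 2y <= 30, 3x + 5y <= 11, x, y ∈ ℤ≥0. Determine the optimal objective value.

Relaxing integrality, the LP optimum is 13.20 at (x,y) = (0, 2.2), which is not an integer point.
(x,y)=(0,2): 6·0+2·2=4≤30, 3·0+5·2=10≤11, objective 12.
(x,y)=(1,1): 6·1+2·1=8≤30, 3·1+5·1=8≤11, objective 8.
(x,y)=(0,1): 6·0+2·1=2≤30, 3·0+5·1=5≤11, objective 6.
The best lattice point is (0,2), giving 12.

12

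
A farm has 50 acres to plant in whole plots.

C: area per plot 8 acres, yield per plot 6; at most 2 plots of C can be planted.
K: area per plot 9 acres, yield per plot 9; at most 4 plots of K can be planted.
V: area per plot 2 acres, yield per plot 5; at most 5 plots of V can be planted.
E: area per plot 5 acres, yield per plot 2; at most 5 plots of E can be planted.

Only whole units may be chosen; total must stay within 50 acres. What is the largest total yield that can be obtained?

V has the best ratio (5/2); taking only V gives at most 5×5 = 25 (stopped by the supply cap of 5).
Mixing does better — 4×K and 5×V: area 46 ≤ 50, yield 4·9 + 5·5 = 61.

61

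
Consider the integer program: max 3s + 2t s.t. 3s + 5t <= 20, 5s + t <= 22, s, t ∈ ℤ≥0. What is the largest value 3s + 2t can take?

14

(s,t)=(4,1): 3·4+5·1=17≤20, 5·4+1·1=21≤22, objective 14.
(s,t)=(3,2): 3·3+5·2=19≤20, 5·3+1·2=17≤22, objective 13.
Maximum is 14 at (s,t)=(4,1).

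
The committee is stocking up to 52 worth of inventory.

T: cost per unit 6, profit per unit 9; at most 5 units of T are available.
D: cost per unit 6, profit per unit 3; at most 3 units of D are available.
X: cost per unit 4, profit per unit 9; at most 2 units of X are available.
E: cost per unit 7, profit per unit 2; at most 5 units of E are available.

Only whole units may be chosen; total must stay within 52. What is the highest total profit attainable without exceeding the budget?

69

5×T, 2×D, and 2×X: cost 50 ≤ 52, profit 5·9 + 2·3 + 2·9 = 69.
5×T, 1×D, 2×X, and 1×E: cost 51 ≤ 52, profit 5·9 + 1·3 + 2·9 + 1·2 = 68.
Best is 69.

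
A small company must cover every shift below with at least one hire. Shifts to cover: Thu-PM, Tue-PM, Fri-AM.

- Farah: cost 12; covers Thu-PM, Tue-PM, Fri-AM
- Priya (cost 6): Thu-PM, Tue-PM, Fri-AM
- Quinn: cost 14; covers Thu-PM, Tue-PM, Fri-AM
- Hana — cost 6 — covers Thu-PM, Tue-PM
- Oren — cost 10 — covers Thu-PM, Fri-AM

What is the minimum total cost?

This is an integer covering problem.
Priya alone covers Thu-PM, Tue-PM, Fri-AM — every shift.
Total cost: 6.
No cover costs less than 6.

6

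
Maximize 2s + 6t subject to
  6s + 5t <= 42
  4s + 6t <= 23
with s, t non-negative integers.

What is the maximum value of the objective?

20

The continuous relaxation peaks at (0, 3.83) with value 23.00; rounding to a feasible lattice point costs some objective.
(s,t)=(1,3): 6·1+5·3=21≤42, 4·1+6·3=22≤23, objective 20.
(s,t)=(0,3): 6·0+5·3=15≤42, 4·0+6·3=18≤23, objective 18.
(s,t)=(2,2): 6·2+5·2=22≤42, 4·2+6·2=20≤23, objective 16.
No feasible integer point exceeds 20.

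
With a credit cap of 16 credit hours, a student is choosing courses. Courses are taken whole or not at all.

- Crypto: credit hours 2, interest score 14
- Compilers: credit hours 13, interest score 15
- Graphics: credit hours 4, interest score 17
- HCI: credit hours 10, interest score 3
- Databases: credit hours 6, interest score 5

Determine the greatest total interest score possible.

36

Allowing fractional choices, the relaxed optimum would be about 42.5, but courses are indivisible.
Crypto + Graphics + HCI: credit hours 2 + 4 + 10 = 16 ≤ 16, interest score 14 + 17 + 3 = 34.
Crypto + Graphics: credit hours 2 + 4 = 6 ≤ 16, interest score 14 + 17 = 31.
Crypto + Graphics + Databases: credit hours 2 + 4 + 6 = 12 ≤ 16, interest score 14 + 17 + 5 = 36.
Best is Crypto, Graphics, and Databases with total interest score 36.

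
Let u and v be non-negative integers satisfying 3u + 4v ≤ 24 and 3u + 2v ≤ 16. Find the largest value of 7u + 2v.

35

The continuous relaxation peaks at (5.33, 0) with value 37.33; rounding to a feasible lattice point costs some objective.
(u,v)=(5,0): 3·5+4·0=15≤24, 3·5+2·0=15≤16, objective 35.
(u,v)=(4,1): 3·4+4·1=16≤24, 3·4+2·1=14≤16, objective 30.
(u,v)=(4,0): 3·4+4·0=12≤24, 3·4+2·0=12≤16, objective 28.
No feasible integer point exceeds 35.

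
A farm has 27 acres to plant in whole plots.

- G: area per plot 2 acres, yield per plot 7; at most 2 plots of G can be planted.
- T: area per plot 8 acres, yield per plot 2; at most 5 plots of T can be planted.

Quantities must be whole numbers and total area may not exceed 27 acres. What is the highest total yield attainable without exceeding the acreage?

G has the best ratio (7/2); taking only G gives at most 2×7 = 14 (stopped by the supply cap of 2).
Mixing does better — 2×G and 2×T: area 20 ≤ 27, yield 2·7 + 2·2 = 18.

18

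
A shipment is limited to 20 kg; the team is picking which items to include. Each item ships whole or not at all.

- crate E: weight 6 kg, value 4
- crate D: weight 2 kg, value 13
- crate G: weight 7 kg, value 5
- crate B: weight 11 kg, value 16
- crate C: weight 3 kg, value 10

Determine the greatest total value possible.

Take crate D, crate B, and crate C: weight 2 + 11 + 3 = 16 ≤ 20, value 13 + 16 + 10 = 39.
No other feasible combination does better.

39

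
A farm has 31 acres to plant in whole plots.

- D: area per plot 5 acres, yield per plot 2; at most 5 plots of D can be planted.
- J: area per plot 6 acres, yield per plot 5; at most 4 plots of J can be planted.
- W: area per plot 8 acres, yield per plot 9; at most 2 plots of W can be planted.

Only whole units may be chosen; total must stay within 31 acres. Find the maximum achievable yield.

28

This is a bounded integer knapsack.
W has the best ratio (9/8); taking only W gives at most 2×9 = 18 (stopped by the supply cap of 2).
Mixing does better — 2×J and 2×W: area 28 ≤ 31, yield 2·5 + 2·9 = 28.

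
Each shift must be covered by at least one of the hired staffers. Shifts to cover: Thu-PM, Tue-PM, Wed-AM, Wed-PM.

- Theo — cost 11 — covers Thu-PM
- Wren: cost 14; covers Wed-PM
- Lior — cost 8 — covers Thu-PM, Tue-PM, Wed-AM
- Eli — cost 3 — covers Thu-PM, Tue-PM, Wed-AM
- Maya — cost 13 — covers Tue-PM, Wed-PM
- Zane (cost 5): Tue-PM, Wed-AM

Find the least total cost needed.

Choose Eli and Maya: together they cover Thu-PM, Tue-PM, Wed-AM, Wed-PM — every shift.
Total cost: 3 + 13 = 16.
No cover costs less than 16.

16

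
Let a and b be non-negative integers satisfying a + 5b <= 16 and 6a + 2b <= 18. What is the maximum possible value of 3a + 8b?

27

The continuous relaxation peaks at (2.07, 2.79) with value 28.50; rounding to a feasible lattice point costs some objective.
(a,b)=(1,3) is feasible, giving 27.
(a,b)=(0,3) is feasible, giving 24.
The best lattice point is (1,3), giving 27.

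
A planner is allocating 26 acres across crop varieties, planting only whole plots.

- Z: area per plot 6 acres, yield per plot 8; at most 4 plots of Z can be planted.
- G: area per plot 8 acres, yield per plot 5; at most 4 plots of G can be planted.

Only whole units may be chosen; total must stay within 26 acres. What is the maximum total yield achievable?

32

This is a bounded integer knapsack.
Z has the best ratio (8/6); taking only Z gives at most 4×8 = 32 (stopped by the area limit).
Optimal: 4×Z: area 24 ≤ 26, yield 4·8 = 32.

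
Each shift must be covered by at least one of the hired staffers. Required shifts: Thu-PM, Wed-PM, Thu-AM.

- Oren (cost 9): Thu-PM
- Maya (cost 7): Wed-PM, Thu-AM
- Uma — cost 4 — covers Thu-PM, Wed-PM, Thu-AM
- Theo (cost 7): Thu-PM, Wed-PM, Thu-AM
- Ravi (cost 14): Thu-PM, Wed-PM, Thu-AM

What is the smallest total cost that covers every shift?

4

Uma alone covers Thu-PM, Wed-PM, Thu-AM — every shift.
Total cost: 4.
No cover costs less than 4.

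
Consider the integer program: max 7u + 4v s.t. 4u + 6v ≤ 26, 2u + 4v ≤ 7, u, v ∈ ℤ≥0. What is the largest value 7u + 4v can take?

21

The continuous relaxation peaks at (3.5, 0) with value 24.50; rounding to a feasible lattice point costs some objective.
(u,v)=(3,0): 4·3+6·0=12≤26, 2·3+4·0=6≤7, objective 21.
(u,v)=(2,0): 4·2+6·0=8≤26, 2·2+4·0=4≤7, objective 14.
The best lattice point is (3,0), giving 21.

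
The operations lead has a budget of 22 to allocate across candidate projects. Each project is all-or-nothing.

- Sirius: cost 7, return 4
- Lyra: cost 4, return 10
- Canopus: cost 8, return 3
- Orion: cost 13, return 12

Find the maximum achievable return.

22

This is an integer program with binary decision variables.
Allowing fractional choices, the relaxed optimum would be about 24.9, but projects are indivisible.
Sirius + Orion: cost 7 + 13 = 20 ≤ 22, return 4 + 12 = 16.
Sirius + Lyra + Canopus: cost 7 + 4 + 8 = 19 ≤ 22, return 4 + 10 + 3 = 17.
Lyra + Orion: cost 4 + 13 = 17 ≤ 22, return 10 + 12 = 22.
Best is Lyra and Orion with total return 22.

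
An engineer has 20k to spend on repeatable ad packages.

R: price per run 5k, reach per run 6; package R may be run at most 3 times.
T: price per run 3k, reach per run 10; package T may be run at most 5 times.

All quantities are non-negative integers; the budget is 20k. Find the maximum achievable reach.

56

This is a bounded integer knapsack.
T has the best ratio (10/3); taking only T gives at most 5×10 = 50 (stopped by the supply cap of 5).
Mixing does better — 1×R and 5×T: price 20 ≤ 20, reach 1·6 + 5·10 = 56.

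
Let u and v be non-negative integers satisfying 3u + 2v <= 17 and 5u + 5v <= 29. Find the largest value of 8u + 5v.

The continuous relaxation peaks at (5.67, 0) with value 45.33; rounding to a feasible lattice point costs some objective.
(u,v)=(5,0): 3·5+2·0=15≤17, 5·5+5·0=25≤29, objective 40.
(u,v)=(4,1): 3·4+2·1=14≤17, 5·4+5·1=25≤29, objective 37.
(u,v)=(4,0): 3·4+2·0=12≤17, 5·4+5·0=20≤29, objective 32.
Maximum is 40 at (u,v)=(5,0).

40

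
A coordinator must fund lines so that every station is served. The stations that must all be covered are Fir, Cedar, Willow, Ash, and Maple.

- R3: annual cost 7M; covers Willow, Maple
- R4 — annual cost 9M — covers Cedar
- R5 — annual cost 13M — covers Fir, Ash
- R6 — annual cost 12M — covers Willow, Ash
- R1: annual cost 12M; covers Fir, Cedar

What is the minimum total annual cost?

Choose R3, R4, and R5: together they cover Fir, Cedar, Willow, Ash, Maple — every station.
Total annual cost: 7 + 9 + 13 = 29.

29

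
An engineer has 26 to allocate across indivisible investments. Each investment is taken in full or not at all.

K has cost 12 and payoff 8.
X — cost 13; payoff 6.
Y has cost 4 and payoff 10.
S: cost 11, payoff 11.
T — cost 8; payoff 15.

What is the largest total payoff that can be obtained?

Take Y, S, and T: cost 4 + 11 + 8 = 23 ≤ 26, payoff 10 + 11 + 15 = 36.
No other feasible combination does better.

36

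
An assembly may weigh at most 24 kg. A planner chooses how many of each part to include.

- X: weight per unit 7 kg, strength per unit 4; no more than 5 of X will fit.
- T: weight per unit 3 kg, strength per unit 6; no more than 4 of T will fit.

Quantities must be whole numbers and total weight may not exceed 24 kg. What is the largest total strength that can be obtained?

T has the best ratio (6/3); taking only T gives at most 4×6 = 24 (stopped by the supply cap of 4).
Mixing does better — 1×X and 4×T: weight 19 ≤ 24, strength 1·4 + 4·6 = 28.

28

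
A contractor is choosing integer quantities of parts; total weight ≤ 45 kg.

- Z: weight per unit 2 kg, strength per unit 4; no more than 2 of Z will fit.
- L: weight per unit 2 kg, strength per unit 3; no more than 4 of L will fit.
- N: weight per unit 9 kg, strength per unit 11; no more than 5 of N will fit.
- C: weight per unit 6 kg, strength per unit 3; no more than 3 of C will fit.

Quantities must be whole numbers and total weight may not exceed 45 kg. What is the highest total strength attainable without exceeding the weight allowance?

58

Z has the best ratio (4/2); taking only Z gives at most 2×4 = 8 (stopped by the supply cap of 2).
Mixing does better — 2×Z, 2×L, and 4×N: weight 44 ≤ 45, strength 2·4 + 2·3 + 4·11 = 58.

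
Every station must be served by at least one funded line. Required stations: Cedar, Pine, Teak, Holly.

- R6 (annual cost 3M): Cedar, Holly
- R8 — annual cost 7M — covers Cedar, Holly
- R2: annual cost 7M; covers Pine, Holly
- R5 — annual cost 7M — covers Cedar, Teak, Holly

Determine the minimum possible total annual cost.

14

Choose R2 and R5: together they cover Cedar, Pine, Teak, Holly — every station.
Total annual cost: 7 + 7 = 14.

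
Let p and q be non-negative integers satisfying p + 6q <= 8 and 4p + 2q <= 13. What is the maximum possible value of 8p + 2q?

Relaxing integrality, the LP optimum is 26.00 at (p,q) = (3.25, 0), which is not an integer point.
(p,q)=(3,0): 1·3+6·0=3≤8, 4·3+2·0=12≤13, objective 24.
(p,q)=(2,1): 1·2+6·1=8≤8, 4·2+2·1=10≤13, objective 18.
The best lattice point is (3,0), giving 24.

24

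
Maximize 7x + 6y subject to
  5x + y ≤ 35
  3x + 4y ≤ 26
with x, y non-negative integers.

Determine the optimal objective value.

(x,y)=(6,2): 5·6+1·2=32≤35, 3·6+4·2=26≤26, objective 54.
(x,y)=(7,0): 5·7+1·0=35≤35, 3·7+4·0=21≤26, objective 49.
(x,y)=(6,1): 5·6+1·1=31≤35, 3·6+4·1=22≤26, objective 48.
No feasible integer point exceeds 54.

54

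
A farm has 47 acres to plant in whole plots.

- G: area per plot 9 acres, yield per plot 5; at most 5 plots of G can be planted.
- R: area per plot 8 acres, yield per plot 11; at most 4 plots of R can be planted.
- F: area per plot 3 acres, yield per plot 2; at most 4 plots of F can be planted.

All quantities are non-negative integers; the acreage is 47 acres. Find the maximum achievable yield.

53

This is a bounded integer knapsack.
Take 1×G, 4×R, and 2×F: area 47 ≤ 47, yield 1·5 + 4·11 + 2·2 = 53.
R has the best ratio (11/8) and is taken to its limit of 4; remaining capacity is filled optimally with the others.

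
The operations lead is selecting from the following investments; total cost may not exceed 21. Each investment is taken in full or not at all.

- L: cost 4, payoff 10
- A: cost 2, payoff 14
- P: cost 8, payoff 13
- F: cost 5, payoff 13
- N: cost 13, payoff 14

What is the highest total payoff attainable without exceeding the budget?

This is a 0-1 knapsack instance.
A + F + N: cost 2 + 5 + 13 = 20 ≤ 21, payoff 14 + 13 + 14 = 41.
L + A + P + F: cost 4 + 2 + 8 + 5 = 19 ≤ 21, payoff 10 + 14 + 13 + 13 = 50.
Best is L, A, P, and F with total payoff 50.

50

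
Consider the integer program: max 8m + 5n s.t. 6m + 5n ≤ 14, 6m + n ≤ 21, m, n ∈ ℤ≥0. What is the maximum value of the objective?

16

The continuous relaxation peaks at (2.33, 0) with value 18.67; rounding to a feasible lattice point costs some objective.
(m,n)=(2,0): 6·2+5·0=12≤14, 6·2+1·0=12≤21, objective 16.
(m,n)=(1,1): 6·1+5·1=11≤14, 6·1+1·1=7≤21, objective 13.
(m,n)=(1,0): 6·1+5·0=6≤14, 6·1+1·0=6≤21, objective 8.
No feasible integer point exceeds 16.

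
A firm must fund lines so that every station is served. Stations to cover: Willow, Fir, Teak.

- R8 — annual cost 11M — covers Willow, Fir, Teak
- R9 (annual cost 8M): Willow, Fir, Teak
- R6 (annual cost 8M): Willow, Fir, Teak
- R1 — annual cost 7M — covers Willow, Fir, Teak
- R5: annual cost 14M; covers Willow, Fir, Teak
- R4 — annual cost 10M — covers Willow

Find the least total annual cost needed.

7

R1 alone covers Willow, Fir, Teak — every station.
Total annual cost: 7.
No cover costs less than 7.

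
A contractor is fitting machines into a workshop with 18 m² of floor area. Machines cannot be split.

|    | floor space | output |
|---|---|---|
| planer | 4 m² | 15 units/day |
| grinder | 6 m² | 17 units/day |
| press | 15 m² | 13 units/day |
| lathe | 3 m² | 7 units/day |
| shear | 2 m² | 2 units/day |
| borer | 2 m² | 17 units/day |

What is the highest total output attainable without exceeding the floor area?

This is an integer program with binary decision variables.
Take planer, grinder, lathe, shear, and borer: floor space 4 + 6 + 3 + 2 + 2 = 17 ≤ 18, output 15 + 17 + 7 + 2 + 17 = 58.
No other feasible combination does better.

58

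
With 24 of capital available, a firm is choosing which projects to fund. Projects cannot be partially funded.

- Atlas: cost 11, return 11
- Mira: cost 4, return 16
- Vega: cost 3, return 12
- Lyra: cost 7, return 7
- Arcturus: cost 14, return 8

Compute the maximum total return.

Take Atlas, Mira, and Vega: cost 11 + 4 + 3 = 18 ≤ 24, return 11 + 16 + 12 = 39.
No other feasible combination does better.

39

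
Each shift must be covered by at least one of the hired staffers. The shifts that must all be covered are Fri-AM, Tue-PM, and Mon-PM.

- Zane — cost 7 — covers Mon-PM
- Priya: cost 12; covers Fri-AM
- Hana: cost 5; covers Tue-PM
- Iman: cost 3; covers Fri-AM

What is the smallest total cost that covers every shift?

This is a weighted set-cover instance.
Choose Zane, Hana, and Iman: together they cover Fri-AM, Tue-PM, Mon-PM — every shift.
Total cost: 7 + 5 + 3 = 15.

15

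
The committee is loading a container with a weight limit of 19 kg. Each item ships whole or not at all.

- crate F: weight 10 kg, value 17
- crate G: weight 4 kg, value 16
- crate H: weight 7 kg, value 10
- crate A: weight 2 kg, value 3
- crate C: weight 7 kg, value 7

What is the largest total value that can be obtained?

36

crate F + crate G: weight 10 + 4 = 14 ≤ 19, value 17 + 16 = 33.
crate G + crate H + crate C: weight 4 + 7 + 7 = 18 ≤ 19, value 16 + 10 + 7 = 33.
crate F + crate G + crate A: weight 10 + 4 + 2 = 16 ≤ 19, value 17 + 16 + 3 = 36.
Best is crate F, crate G, and crate A with total value 36.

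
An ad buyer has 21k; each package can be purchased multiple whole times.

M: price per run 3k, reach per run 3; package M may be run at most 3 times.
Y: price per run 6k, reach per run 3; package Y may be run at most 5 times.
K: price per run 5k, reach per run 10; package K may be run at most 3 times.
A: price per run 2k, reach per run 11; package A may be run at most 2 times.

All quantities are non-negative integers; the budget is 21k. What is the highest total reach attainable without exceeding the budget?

This is a bounded integer knapsack.
2×M, 2×K, and 2×A: price 20 ≤ 21, reach 2·3 + 2·10 + 2·11 = 48.
3×K and 2×A: price 19 ≤ 21, reach 3·10 + 2·11 = 52.
Best is 52.

52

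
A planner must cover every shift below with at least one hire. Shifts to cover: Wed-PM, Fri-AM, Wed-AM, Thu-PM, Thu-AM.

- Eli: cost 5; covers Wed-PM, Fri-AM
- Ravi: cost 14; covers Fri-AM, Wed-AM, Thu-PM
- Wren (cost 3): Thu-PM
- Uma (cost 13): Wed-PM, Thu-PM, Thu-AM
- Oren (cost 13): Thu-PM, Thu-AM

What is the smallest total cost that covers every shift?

27

This is a weighted set-cover instance.
Choose Ravi and Uma: together they cover Wed-PM, Fri-AM, Wed-AM, Thu-PM, Thu-AM — every shift.
Total cost: 14 + 13 = 27.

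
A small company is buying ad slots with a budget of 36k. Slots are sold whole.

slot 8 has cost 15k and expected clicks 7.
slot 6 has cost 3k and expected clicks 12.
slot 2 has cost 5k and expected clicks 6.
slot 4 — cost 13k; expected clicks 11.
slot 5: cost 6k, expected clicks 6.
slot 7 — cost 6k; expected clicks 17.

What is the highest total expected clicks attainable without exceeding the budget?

slot 6 + slot 2 + slot 4 + slot 5 + slot 7: cost 3 + 5 + 13 + 6 + 6 = 33 ≤ 36, expected clicks 12 + 6 + 11 + 6 + 17 = 52.
slot 8 + slot 6 + slot 2 + slot 5 + slot 7: cost 15 + 3 + 5 + 6 + 6 = 35 ≤ 36, expected clicks 7 + 12 + 6 + 6 + 17 = 48.
slot 6 + slot 2 + slot 4 + slot 7: cost 3 + 5 + 13 + 6 = 27 ≤ 36, expected clicks 12 + 6 + 11 + 17 = 46.
Best is slot 6, slot 2, slot 4, slot 5, and slot 7 with total expected clicks 52.

52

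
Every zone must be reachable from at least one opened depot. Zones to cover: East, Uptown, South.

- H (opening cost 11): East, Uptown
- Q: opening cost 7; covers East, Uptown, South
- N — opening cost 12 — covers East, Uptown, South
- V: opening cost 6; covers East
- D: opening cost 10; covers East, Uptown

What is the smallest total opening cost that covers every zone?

Q alone covers East, Uptown, South — every zone.
Total opening cost: 7.

7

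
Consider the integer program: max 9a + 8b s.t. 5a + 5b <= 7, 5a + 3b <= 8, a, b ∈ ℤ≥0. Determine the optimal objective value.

The continuous relaxation peaks at (1.4, 0) with value 12.60; rounding to a feasible lattice point costs some objective.
(a,b)=(1,0): 5·1+5·0=5≤7, 5·1+3·0=5≤8, objective 9.
(a,b)=(0,1): 5·0+5·1=5≤7, 5·0+3·1=3≤8, objective 8.
(a,b)=(0,0): 5·0+5·0=0≤7, 5·0+3·0=0≤8, objective 0.
The best lattice point is (1,0), giving 9.

9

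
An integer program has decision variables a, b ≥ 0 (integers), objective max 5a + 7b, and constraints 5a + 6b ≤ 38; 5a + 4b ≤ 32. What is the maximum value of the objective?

Relaxing integrality, the LP optimum is 44.33 at (a,b) = (0, 6.33), which is not an integer point.
(a,b)=(0,6): 5·0+6·6=36≤38, 5·0+4·6=24≤32, objective 42.
(a,b)=(1,5): 5·1+6·5=35≤38, 5·1+4·5=25≤32, objective 40.
(a,b)=(0,5): 5·0+6·5=30≤38, 5·0+4·5=20≤32, objective 35.
The best lattice point is (0,6), giving 42.

42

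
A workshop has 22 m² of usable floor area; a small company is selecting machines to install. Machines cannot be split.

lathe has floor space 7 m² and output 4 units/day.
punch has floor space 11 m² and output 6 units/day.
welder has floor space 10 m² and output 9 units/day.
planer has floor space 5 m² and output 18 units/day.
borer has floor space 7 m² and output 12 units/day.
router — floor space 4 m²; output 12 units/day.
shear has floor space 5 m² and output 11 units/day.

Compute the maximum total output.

53

planer + borer + router + shear: floor space 5 + 7 + 4 + 5 = 21 ≤ 22, output 18 + 12 + 12 + 11 = 53.
lathe + planer + router + shear: floor space 7 + 5 + 4 + 5 = 21 ≤ 22, output 4 + 18 + 12 + 11 = 45.
planer + borer + router: floor space 5 + 7 + 4 = 16 ≤ 22, output 18 + 12 + 12 = 42.
Best is planer, borer, router, and shear with total output 53.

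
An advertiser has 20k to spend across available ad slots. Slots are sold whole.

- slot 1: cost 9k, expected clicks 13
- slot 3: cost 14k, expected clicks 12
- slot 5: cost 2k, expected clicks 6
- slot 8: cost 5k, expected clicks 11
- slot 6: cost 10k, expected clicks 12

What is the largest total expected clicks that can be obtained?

Allowing fractional choices, the relaxed optimum would be about 34.8, but ad slots are indivisible.
slot 1 + slot 6: cost 9 + 10 = 19 ≤ 20, expected clicks 13 + 12 = 25.
slot 1 + slot 5 + slot 8: cost 9 + 2 + 5 = 16 ≤ 20, expected clicks 13 + 6 + 11 = 30.
slot 5 + slot 8 + slot 6: cost 2 + 5 + 10 = 17 ≤ 20, expected clicks 6 + 11 + 12 = 29.
Best is slot 1, slot 5, and slot 8 with total expected clicks 30.

30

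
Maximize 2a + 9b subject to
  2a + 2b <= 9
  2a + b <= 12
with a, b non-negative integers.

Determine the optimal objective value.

36

(a,b)=(0,4) is feasible, giving 36.
(a,b)=(1,3) is feasible, giving 29.
(a,b)=(0,3) is feasible, giving 27.
Maximum is 36 at (a,b)=(0,4).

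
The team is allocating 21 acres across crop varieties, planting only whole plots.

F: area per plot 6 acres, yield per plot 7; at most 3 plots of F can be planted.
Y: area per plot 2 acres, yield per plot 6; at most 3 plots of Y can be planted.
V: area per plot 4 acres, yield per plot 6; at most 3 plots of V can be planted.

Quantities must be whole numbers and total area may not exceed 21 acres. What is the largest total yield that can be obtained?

37

Y has the best ratio (6/2); taking only Y gives at most 3×6 = 18 (stopped by the supply cap of 3).
Mixing does better — 1×F, 3×Y, and 2×V: area 20 ≤ 21, yield 1·7 + 3·6 + 2·6 = 37.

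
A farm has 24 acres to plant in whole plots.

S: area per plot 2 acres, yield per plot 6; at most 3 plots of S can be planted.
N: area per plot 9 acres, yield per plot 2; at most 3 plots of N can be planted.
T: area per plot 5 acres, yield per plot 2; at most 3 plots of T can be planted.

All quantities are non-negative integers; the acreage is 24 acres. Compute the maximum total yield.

S has the best ratio (6/2); taking only S gives at most 3×6 = 18 (stopped by the supply cap of 3).
Mixing does better — 3×S and 3×T: area 21 ≤ 24, yield 3·6 + 3·2 = 24.

24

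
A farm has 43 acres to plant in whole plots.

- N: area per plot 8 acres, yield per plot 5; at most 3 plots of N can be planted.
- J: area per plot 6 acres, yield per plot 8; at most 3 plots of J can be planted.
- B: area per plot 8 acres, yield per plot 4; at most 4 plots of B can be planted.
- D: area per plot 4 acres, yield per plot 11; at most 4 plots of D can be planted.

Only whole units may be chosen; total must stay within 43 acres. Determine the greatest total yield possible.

73

3×J, 1×B, and 4×D: area 42 ≤ 43, yield 3·8 + 1·4 + 4·11 = 72.
1×N, 3×J, and 4×D: area 42 ≤ 43, yield 1·5 + 3·8 + 4·11 = 73.
Best is 73.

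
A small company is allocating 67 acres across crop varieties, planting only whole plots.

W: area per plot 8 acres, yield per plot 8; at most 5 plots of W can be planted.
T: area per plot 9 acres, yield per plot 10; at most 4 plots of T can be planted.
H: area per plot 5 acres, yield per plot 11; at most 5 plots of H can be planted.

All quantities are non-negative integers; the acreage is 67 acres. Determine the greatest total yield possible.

99

4×W, 1×T, and 5×H: area 66 ≤ 67, yield 4·8 + 1·10 + 5·11 = 97.
3×W, 2×T, and 5×H: area 67 ≤ 67, yield 3·8 + 2·10 + 5·11 = 99.
Best is 99.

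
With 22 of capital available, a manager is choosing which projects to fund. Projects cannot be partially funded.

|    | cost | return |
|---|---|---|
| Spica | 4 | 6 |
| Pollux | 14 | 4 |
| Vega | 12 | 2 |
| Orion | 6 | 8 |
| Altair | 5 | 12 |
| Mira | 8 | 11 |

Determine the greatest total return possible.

Allowing fractional choices, the relaxed optimum would be about 35.7, but projects are indivisible.
Spica + Altair + Mira: cost 4 + 5 + 8 = 17 ≤ 22, return 6 + 12 + 11 = 29.
Orion + Altair + Mira: cost 6 + 5 + 8 = 19 ≤ 22, return 8 + 12 + 11 = 31.
Best is Orion, Altair, and Mira with total return 31.

31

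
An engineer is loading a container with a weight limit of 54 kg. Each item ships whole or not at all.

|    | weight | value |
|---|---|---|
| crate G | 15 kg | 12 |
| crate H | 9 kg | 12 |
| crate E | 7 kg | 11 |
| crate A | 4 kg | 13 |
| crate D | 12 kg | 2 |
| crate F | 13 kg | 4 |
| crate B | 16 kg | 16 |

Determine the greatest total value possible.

64

Allowing fractional choices, the relaxed optimum would be about 64.9, but items are indivisible.
crate H + crate E + crate A + crate F + crate B: weight 9 + 7 + 4 + 13 + 16 = 49 ≤ 54, value 12 + 11 + 13 + 4 + 16 = 56.
crate H + crate E + crate A + crate D + crate B: weight 9 + 7 + 4 + 12 + 16 = 48 ≤ 54, value 12 + 11 + 13 + 2 + 16 = 54.
crate G + crate H + crate E + crate A + crate B: weight 15 + 9 + 7 + 4 + 16 = 51 ≤ 54, value 12 + 12 + 11 + 13 + 16 = 64.
Best is crate G, crate H, crate E, crate A, and crate B with total value 64.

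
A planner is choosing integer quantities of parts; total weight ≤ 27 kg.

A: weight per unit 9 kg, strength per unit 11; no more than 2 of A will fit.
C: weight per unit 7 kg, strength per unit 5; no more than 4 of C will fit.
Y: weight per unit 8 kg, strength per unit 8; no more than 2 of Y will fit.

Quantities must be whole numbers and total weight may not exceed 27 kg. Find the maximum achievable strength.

1×A and 2×Y: weight 25 ≤ 27, strength 1·11 + 2·8 = 27.
2×A and 1×Y: weight 26 ≤ 27, strength 2·11 + 1·8 = 30.
Best is 30.

30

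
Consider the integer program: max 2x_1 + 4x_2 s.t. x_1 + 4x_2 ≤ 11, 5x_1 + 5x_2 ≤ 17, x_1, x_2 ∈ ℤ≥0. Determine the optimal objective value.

The continuous relaxation peaks at (0.867, 2.53) with value 11.87; rounding to a feasible lattice point costs some objective.
(x_1,x_2)=(1,2): 1·1+4·2=9≤11, 5·1+5·2=15≤17, objective 10.
(x_1,x_2)=(2,1): 1·2+4·1=6≤11, 5·2+5·1=15≤17, objective 8.
Maximum is 10 at (x_1,x_2)=(1,2).

10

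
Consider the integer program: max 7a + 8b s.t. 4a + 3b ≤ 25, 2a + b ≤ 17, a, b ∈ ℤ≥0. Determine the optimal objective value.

The continuous relaxation peaks at (0, 8.33) with value 66.67; rounding to a feasible lattice point costs some objective.
(a,b)=(0,8): 4·0+3·8=24≤25, 2·0+1·8=8≤17, objective 64.
(a,b)=(1,7): 4·1+3·7=25≤25, 2·1+1·7=9≤17, objective 63.
(a,b)=(0,7): 4·0+3·7=21≤25, 2·0+1·7=7≤17, objective 56.
The best lattice point is (0,8), giving 64.

64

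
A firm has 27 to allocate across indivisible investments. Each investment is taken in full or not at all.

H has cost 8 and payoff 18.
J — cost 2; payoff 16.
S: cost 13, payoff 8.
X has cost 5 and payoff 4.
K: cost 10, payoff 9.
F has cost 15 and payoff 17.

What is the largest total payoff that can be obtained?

51

H + J + X + K: cost 8 + 2 + 5 + 10 = 25 ≤ 27, payoff 18 + 16 + 4 + 9 = 47.
H + J + F: cost 8 + 2 + 15 = 25 ≤ 27, payoff 18 + 16 + 17 = 51.
Best is H, J, and F with total payoff 51.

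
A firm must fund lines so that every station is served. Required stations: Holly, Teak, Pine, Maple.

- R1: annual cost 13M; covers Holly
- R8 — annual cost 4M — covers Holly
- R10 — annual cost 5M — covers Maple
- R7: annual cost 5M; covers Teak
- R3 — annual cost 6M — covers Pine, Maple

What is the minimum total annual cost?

This is a weighted set-cover instance.
Choose R8, R7, and R3: together they cover Holly, Teak, Pine, Maple — every station.
Total annual cost: 4 + 5 + 6 = 15.

15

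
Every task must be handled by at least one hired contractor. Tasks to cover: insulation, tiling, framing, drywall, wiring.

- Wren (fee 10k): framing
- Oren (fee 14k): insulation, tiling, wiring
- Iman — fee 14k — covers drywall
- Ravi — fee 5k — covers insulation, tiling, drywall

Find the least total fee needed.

29

Choose Wren, Oren, and Ravi: together they cover insulation, tiling, framing, drywall, wiring — every task.
Total fee: 10 + 14 + 5 = 29.
No cover costs less than 29.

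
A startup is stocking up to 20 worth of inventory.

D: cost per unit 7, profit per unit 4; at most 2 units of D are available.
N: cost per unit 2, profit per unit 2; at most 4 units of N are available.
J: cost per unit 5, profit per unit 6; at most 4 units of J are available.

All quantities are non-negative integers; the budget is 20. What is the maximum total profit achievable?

24

2×N and 3×J: cost 19 ≤ 20, profit 2·2 + 3·6 = 22.
4×J: cost 20 ≤ 20, profit 4·6 = 24.
Best is 24.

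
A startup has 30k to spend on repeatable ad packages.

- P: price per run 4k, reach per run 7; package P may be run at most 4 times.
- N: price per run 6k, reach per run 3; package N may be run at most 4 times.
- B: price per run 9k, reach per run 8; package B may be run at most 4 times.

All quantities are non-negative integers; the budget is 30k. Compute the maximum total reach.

3×P and 2×B: price 30 ≤ 30, reach 3·7 + 2·8 = 37.
4×P and 1×B: price 25 ≤ 30, reach 4·7 + 1·8 = 36.
Best is 37.

37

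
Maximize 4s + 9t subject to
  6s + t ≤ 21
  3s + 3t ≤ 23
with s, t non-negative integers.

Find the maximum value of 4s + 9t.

The continuous relaxation peaks at (0, 7.67) with value 69.00; rounding to a feasible lattice point costs some objective.
(s,t)=(0,7): 6·0+1·7=7≤21, 3·0+3·7=21≤23, objective 63.
(s,t)=(1,6): 6·1+1·6=12≤21, 3·1+3·6=21≤23, objective 58.
No feasible integer point exceeds 63.

63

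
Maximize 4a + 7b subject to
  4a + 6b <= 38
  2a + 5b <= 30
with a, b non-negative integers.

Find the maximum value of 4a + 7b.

43

Relaxing integrality, the LP optimum is 43.50 at (a,b) = (1.25, 5.5), which is not an integer point.
(a,b)=(2,5) is feasible, giving 43.
(a,b)=(0,6) is feasible, giving 42.
(a,b)=(3,4) is feasible, giving 40.
(a,b)=(1,5) is feasible, giving 39.
The best lattice point is (2,5), giving 43.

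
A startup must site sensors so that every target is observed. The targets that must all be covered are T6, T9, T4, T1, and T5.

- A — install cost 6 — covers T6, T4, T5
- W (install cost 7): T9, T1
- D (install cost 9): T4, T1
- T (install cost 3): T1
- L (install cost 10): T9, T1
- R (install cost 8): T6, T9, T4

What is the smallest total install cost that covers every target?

13

The greedy cost-per-new-target heuristic would pick A, T, and W for 16, but a cheaper cover exists.
Choose A and W: together they cover T6, T9, T4, T1, T5 — every target.
Total install cost: 6 + 7 = 13.
No cover costs less than 13.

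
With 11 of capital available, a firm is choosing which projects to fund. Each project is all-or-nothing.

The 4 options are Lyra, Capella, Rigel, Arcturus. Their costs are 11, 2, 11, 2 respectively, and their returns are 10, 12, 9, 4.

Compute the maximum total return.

16

Take Capella and Arcturus: cost 2 + 2 = 4 ≤ 11, return 12 + 4 = 16.
No other feasible combination does better.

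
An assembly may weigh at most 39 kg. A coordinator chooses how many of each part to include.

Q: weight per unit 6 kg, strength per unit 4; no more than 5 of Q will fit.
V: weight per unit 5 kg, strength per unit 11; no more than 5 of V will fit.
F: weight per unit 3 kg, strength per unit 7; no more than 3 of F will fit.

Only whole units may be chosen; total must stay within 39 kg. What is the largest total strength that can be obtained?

1×Q, 5×V, and 2×F: weight 37 ≤ 39, strength 1·4 + 5·11 + 2·7 = 73.
5×V and 3×F: weight 34 ≤ 39, strength 5·11 + 3·7 = 76.
Best is 76.

76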